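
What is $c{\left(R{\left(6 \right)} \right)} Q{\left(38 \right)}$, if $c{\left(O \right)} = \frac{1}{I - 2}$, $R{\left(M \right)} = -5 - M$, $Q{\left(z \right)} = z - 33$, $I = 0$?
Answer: $- \frac{5}{2} \approx -2.5$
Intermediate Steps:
$Q{\left(z \right)} = -33 + z$
$c{\left(O \right)} = - \frac{1}{2}$ ($c{\left(O \right)} = \frac{1}{0 - 2} = \frac{1}{-2} = - \frac{1}{2}$)
$c{\left(R{\left(6 \right)} \right)} Q{\left(38 \right)} = - \frac{-33 + 38}{2} = \left(- \frac{1}{2}\right) 5 = - \frac{5}{2}$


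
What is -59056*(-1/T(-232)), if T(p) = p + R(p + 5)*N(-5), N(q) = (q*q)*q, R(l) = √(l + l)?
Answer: -6850496/3573787 + 3691000*I*√454/3573787 ≈ -1.9169 + 22.006*I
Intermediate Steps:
R(l) = √2*√l (R(l) = √(2*l) = √2*√l)
N(q) = q³ (N(q) = q²*q = q³)
T(p) = p - 125*√2*√(5 + p) (T(p) = p + (√2*√(p + 5))*(-5)³ = p + (√2*√(5 + p))*(-125) = p - 125*√2*√(5 + p))
-59056*(-1/T(-232)) = -59056*(-1/(-232 - 125*√(10 + 2*(-232)))) = -59056*(-1/(-232 - 125*√(10 - 464))) = -59056*(-1/(-232 - 125*I*√454)) = -59056/(232 + 125*I*√454)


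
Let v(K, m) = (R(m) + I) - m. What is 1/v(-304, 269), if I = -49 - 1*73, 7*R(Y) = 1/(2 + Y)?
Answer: -1897/741726 ≈ -0.0025575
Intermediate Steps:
R(Y) = 1/(7*(2 + Y))
I = -122 (I = -49 - 73 = -122)
v(K, m) = -122 - m + 1/(7*(2 + m)) (v(K, m) = (1/(7*(2 + m)) - 122) - m = (-122 + 1/(7*(2 + m))) - m = -122 - m + 1/(7*(2 + m)))
1/v(-304, 269) = 1/((⅐ - (2 + 269)*(122 + 269))/(2 + 269)) = 1/((⅐ - 1*271*391)/271) = 1/((⅐ - 105961)/271) = 1/((1/271)*(-741726/7)) = 1/(-741726/1897) = -1897/741726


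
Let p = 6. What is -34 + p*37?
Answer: 188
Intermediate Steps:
-34 + p*37 = -34 + 6*37 = -34 + 222 = 188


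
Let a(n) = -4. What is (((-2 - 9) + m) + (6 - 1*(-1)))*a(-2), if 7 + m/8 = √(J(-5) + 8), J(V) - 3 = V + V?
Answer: 208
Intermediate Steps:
J(V) = 3 + 2*V (J(V) = 3 + (V + V) = 3 + 2*V)
m = -48 (m = -56 + 8*√((3 + 2*(-5)) + 8) = -56 + 8*√((3 - 10) + 8) = -56 + 8*√(-7 + 8) = -56 + 8*√1 = -56 + 8*1 = -56 + 8 = -48)
(((-2 - 9) + m) + (6 - 1*(-1)))*a(-2) = (((-2 - 9) - 48) + (6 - 1*(-1)))*(-4) = ((-11 - 48) + (6 + 1))*(-4) = (-59 + 7)*(-4) = -52*(-4) = 208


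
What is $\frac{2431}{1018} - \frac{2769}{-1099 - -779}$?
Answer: $\frac{1798381}{162880} \approx 11.041$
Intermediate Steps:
$\frac{2431}{1018} - \frac{2769}{-1099 - -779} = 2431 \cdot \frac{1}{1018} - \frac{2769}{-1099 + 779} = \frac{2431}{1018} - \frac{2769}{-320} = \frac{2431}{1018} - - \frac{2769}{320} = \frac{2431}{1018} + \frac{2769}{320} = \frac{1798381}{162880}$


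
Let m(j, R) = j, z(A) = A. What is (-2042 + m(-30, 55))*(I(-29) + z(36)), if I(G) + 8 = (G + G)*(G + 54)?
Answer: 2946384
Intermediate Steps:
I(G) = -8 + 2*G*(54 + G) (I(G) = -8 + (G + G)*(G + 54) = -8 + (2*G)*(54 + G) = -8 + 2*G*(54 + G))
(-2042 + m(-30, 55))*(I(-29) + z(36)) = (-2042 - 30)*((-8 + 2*(-29)**2 + 108*(-29)) + 36) = -2072*((-8 + 2*841 - 3132) + 36) = -2072*((-8 + 1682 - 3132) + 36) = -2072*(-1458 + 36) = -2072*(-1422) = 2946384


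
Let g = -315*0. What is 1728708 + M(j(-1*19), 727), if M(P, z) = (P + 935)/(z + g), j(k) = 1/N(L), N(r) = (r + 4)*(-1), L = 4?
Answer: 10054173207/5816 ≈ 1.7287e+6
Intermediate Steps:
g = 0
N(r) = -4 - r (N(r) = (4 + r)*(-1) = -4 - r)
j(k) = -⅛ (j(k) = 1/(-4 - 1*4) = 1/(-4 - 4) = 1/(-8) = -⅛)
M(P, z) = (935 + P)/z (M(P, z) = (P + 935)/(z + 0) = (935 + P)/z)
1728708 + M(j(-1*19), 727) = 1728708 + (935 - ⅛)/727 = 1728708 + (1/727)*(7479/8) = 1728708 + 7479/5816 = 10054173207/5816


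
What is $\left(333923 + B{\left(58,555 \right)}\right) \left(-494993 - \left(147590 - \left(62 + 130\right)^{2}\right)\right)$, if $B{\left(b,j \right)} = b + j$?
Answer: $-202634811384$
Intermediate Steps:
$\left(333923 + B{\left(58,555 \right)}\right) \left(-494993 - \left(147590 - \left(62 + 130\right)^{2}\right)\right) = \left(333923 + \left(58 + 555\right)\right) \left(-494993 - \left(147590 - \left(62 + 130\right)^{2}\right)\right) = \left(333923 + 613\right) \left(-494993 - \left(147590 - 192^{2}\right)\right) = 334536 \left(-494993 + \left(36864 - 147590\right)\right) = 334536 \left(-494993 - 110726\right) = 334536 \left(-605719\right) = -202634811384$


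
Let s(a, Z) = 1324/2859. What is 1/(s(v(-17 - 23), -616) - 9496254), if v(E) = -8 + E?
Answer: -2859/27149788862 ≈ -1.0530e-7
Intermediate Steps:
s(a, Z) = 1324/2859 (s(a, Z) = 1324*(1/2859) = 1324/2859)
1/(s(v(-17 - 23), -616) - 9496254) = 1/(1324/2859 - 9496254) = 1/(-27149788862/2859) = -2859/27149788862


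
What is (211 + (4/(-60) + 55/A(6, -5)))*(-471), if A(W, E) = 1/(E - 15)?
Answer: 2093752/5 ≈ 4.1875e+5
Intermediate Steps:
A(W, E) = 1/(-15 + E)
(211 + (4/(-60) + 55/A(6, -5)))*(-471) = (211 + (4/(-60) + 55/(1/(-15 - 5))))*(-471) = (211 + (4*(-1/60) + 55/(1/(-20))))*(-471) = (211 + (-1/15 + 55/(-1/20)))*(-471) = (211 + (-1/15 + 55*(-20)))*(-471) = (211 + (-1/15 - 1100))*(-471) = (211 - 16501/15)*(-471) = -13336/15*(-471) = 2093752/5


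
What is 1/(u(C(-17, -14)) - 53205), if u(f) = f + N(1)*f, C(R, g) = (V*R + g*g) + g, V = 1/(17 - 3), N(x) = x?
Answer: -7/369904 ≈ -1.8924e-5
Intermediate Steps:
V = 1/14 ≈ 0.071429
C(R, g) = g + g² + R/14 (C(R, g) = (R/14 + g*g) + g = (R/14 + g²) + g = (g² + R/14) + g = g + g² + R/14)
u(f) = 2*f (u(f) = f + 1*f = f + f = 2*f)
1/(u(C(-17, -14)) - 53205) = 1/(2*(-14 + (-14)² + (1/14)*(-17)) - 53205) = 1/(2*(-14 + 196 - 17/14) - 53205) = 1/(2*(2531/14) - 53205) = 1/(2531/7 - 53205) = 1/(-369904/7) = -7/369904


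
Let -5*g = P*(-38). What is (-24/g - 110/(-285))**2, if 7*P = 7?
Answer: 24964/3249 ≈ 7.6836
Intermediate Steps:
P = 1 (P = (1/7)*7 = 1)
g = 38/5 (g = -(-38)/5 = -1/5*(-38) = 38/5 ≈ 7.6000)
(-24/g - 110/(-285))**2 = (-24/38/5 - 110/(-285))**2 = (-24*5/38 - 110*(-1/285))**2 = (-60/19 + 22/57)**2 = (-158/57)**2 = 24964/3249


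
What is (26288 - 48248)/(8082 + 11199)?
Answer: -7320/6427 ≈ -1.1389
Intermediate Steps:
(26288 - 48248)/(8082 + 11199) = -21960/19281 = -21960*1/19281 = -7320/6427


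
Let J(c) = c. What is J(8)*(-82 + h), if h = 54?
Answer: -224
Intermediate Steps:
J(8)*(-82 + h) = 8*(-82 + 54) = 8*(-28) = -224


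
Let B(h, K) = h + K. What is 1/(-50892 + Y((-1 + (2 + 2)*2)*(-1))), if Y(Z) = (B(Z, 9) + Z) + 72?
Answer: -1/50825 ≈ -1.9675e-5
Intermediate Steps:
B(h, K) = K + h
Y(Z) = 81 + 2*Z (Y(Z) = ((9 + Z) + Z) + 72 = (9 + 2*Z) + 72 = 81 + 2*Z)
1/(-50892 + Y((-1 + (2 + 2)*2)*(-1))) = 1/(-50892 + (81 + 2*((-1 + (2 + 2)*2)*(-1)))) = 1/(-50892 + (81 + 2*((-1 + 4*2)*(-1)))) = 1/(-50892 + (81 + 2*((-1 + 8)*(-1)))) = 1/(-50892 + (81 + 2*(7*(-1)))) = 1/(-50892 + (81 + 2*(-7))) = 1/(-50892 + (81 - 14)) = 1/(-50892 + 67) = 1/(-50825) = -1/50825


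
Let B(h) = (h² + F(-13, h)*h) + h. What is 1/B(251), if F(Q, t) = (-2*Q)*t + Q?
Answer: 1/1698015 ≈ 5.8892e-7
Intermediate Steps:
F(Q, t) = Q - 2*Q*t (F(Q, t) = -2*Q*t + Q = Q - 2*Q*t)
B(h) = h + h² + h*(-13 + 26*h) (B(h) = (h² + (-13*(1 - 2*h))*h) + h = (h² + (-13 + 26*h)*h) + h = (h² + h*(-13 + 26*h)) + h = h + h² + h*(-13 + 26*h))
1/B(251) = 1/(3*251*(-4 + 9*251)) = 1/(3*251*(-4 + 2259)) = 1/(3*251*2255) = 1/1698015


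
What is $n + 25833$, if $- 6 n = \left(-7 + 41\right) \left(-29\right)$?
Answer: $\frac{77992}{3} \approx 25997.0$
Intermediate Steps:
$n = \frac{493}{3}$ ($n = - \frac{\left(-7 + 41\right) \left(-29\right)}{6} = - \frac{34 \left(-29\right)}{6} = \left(- \frac{1}{6}\right) \left(-986\right) = \frac{493}{3} \approx 164.33$)
$n + 25833 = \frac{493}{3} + 25833 = \frac{77992}{3}$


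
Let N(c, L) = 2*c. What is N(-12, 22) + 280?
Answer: 256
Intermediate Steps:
N(-12, 22) + 280 = 2*(-12) + 280 = -24 + 280 = 256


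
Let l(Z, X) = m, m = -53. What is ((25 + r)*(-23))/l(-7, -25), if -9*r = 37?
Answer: 4324/477 ≈ 9.0650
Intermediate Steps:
r = -37/9 (r = -1/9*37 = -37/9 ≈ -4.1111)
l(Z, X) = -53
((25 + r)*(-23))/l(-7, -25) = ((25 - 37/9)*(-23))/(-53) = ((188/9)*(-23))*(-1/53) = -4324/9*(-1/53) = 4324/477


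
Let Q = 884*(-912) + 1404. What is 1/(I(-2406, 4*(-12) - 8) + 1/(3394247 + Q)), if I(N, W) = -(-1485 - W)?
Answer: 2589443/3700314048 ≈ 0.00069979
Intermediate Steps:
Q = -804804 (Q = -806208 + 1404 = -804804)
I(N, W) = 1485 + W
1/(I(-2406, 4*(-12) - 8) + 1/(3394247 + Q)) = 1/((1485 + (4*(-12) - 8)) + 1/(3394247 - 804804)) = 1/((1485 + (-48 - 8)) + 1/2589443) = 1/((1485 - 56) + 1/2589443) = 1/(1429 + 1/2589443) = 1/(3700314048/2589443) = 2589443/3700314048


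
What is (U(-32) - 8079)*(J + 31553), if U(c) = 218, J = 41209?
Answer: -571982082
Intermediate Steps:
(U(-32) - 8079)*(J + 31553) = (218 - 8079)*(41209 + 31553) = -7861*72762 = -571982082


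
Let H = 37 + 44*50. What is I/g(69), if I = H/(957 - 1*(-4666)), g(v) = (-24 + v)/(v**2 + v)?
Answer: 720314/16869 ≈ 42.700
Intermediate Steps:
H = 2237 (H = 37 + 2200 = 2237)
g(v) = (-24 + v)/(v + v**2)
I = 2237/5623 (I = 2237/(957 - 1*(-4666)) = 2237/(957 + 4666) = 2237/5623 ≈ 0.39783)
I/g(69) = 2237/(5623*(((-24 + 69)/(69*(1 + 69))))) = 2237/(5623*(((1/69)*45/70))) = 2237/(5623*(((1/69)*(1/70)*45))) = 2237/(5623*(3/322)) = (2237/5623)*(322/3) = 720314/16869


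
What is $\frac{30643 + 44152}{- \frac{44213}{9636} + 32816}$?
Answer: $\frac{720724620}{316170763} \approx 2.2795$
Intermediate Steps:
$\frac{30643 + 44152}{- \frac{44213}{9636} + 32816} = \frac{74795}{\left(-44213\right) \frac{1}{9636} + 32816} = \frac{74795}{- \frac{44213}{9636} + 32816} = \frac{74795}{\frac{316170763}{9636}} = 74795 \cdot \frac{9636}{316170763} = \frac{720724620}{316170763}$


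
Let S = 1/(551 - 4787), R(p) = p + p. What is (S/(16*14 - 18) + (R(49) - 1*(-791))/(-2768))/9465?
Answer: -96969799/2857721412240 ≈ -3.3933e-5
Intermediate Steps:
R(p) = 2*p
S = -1/4236 (S = 1/(-4236) = -1/4236 ≈ -0.00023607)
(S/(16*14 - 18) + (R(49) - 1*(-791))/(-2768))/9465 = (-1/(4236*(16*14 - 18)) + (2*49 - 1*(-791))/(-2768))/9465 = (-1/(4236*(224 - 18)) + (98 + 791)*(-1/2768))*(1/9465) = (-1/4236/206 + 889*(-1/2768))*(1/9465) = (-1/4236*1/206 - 889/2768)*(1/9465) = (-1/872616 - 889/2768)*(1/9465) = -96969799/301925136*1/9465 = -96969799/2857721412240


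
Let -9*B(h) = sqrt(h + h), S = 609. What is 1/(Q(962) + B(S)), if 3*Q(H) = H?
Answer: 4329/1387963 + 3*sqrt(1218)/2775926 ≈ 0.0031567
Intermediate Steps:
Q(H) = H/3
B(h) = -sqrt(2)*sqrt(h)/9 (B(h) = -sqrt(h + h)/9 = -sqrt(2)*sqrt(h)/9)
1/(Q(962) + B(S)) = 1/((1/3)*962 - sqrt(2)*sqrt(609)/9) = 1/(962/3 - sqrt(1218)/9)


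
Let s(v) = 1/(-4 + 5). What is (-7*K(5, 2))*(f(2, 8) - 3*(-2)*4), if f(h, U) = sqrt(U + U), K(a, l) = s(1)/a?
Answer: -196/5 ≈ -39.200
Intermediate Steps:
s(v) = 1 (s(v) = 1/1 = 1)
K(a, l) = 1/a
f(h, U) = sqrt(2)*sqrt(U) (f(h, U) = sqrt(2*U) = sqrt(2)*sqrt(U))
(-7*K(5, 2))*(f(2, 8) - 3*(-2)*4) = (-7/5)*(sqrt(2)*sqrt(8) - 3*(-2)*4) = (-7*1/5)*(sqrt(2)*(2*sqrt(2)) + 6*4) = -7*(4 + 24)/5 = -7/5*28 = -196/5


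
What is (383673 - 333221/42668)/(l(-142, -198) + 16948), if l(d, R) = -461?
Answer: 16370226343/703467316 ≈ 23.271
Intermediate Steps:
(383673 - 333221/42668)/(l(-142, -198) + 16948) = (383673 - 333221/42668)/(-461 + 16948) = (383673 - 333221*1/42668)/16487 = (383673 - 333221/42668)*(1/16487) = (16370226343/42668)*(1/16487) = 16370226343/703467316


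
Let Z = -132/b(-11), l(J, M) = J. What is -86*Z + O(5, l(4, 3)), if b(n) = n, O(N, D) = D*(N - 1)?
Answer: -1016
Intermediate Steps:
O(N, D) = D*(-1 + N)
Z = 12 (Z = -132/(-11) = -132*(-1/11) = 12)
-86*Z + O(5, l(4, 3)) = -86*12 + 4*(-1 + 5) = -1032 + 4*4 = -1032 + 16 = -1016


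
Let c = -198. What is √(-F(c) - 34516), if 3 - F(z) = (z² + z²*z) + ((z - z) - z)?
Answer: I*√7757509 ≈ 2785.2*I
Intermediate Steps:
F(z) = 3 + z - z² - z³ (F(z) = 3 - ((z² + z²*z) + ((z - z) - z)) = 3 - ((z² + z³) + (0 - z)) = 3 - ((z² + z³) - z) = 3 - (z² + z³ - z) = 3 + (z - z² - z³) = 3 + z - z² - z³)
√(-F(c) - 34516) = √(-(3 - 198 - 1*(-198)² - 1*(-198)³) - 34516) = √(-(3 - 198 - 1*39204 - 1*(-7762392)) - 34516) = √(-(3 - 198 - 39204 + 7762392) - 34516) = √(-1*7722993 - 34516) = √(-7722993 - 34516) = √(-7757509) = I*√7757509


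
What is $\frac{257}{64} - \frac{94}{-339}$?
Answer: $\frac{93139}{21696} \approx 4.2929$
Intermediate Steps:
$\frac{257}{64} - \frac{94}{-339} = 257 \cdot \frac{1}{64} - - \frac{94}{339} = \frac{257}{64} + \frac{94}{339} = \frac{93139}{21696}$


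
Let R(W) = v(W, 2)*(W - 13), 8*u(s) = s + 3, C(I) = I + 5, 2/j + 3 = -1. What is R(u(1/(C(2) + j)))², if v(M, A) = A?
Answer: 1718721/2704 ≈ 635.62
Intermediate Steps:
j = -½ (j = 2/(-3 - 1) = 2/(-4) = 2*(-¼) = -½ ≈ -0.50000)
C(I) = 5 + I
u(s) = 3/8 + s/8 (u(s) = (s + 3)/8 = (3 + s)/8 = 3/8 + s/8)
R(W) = -26 + 2*W (R(W) = 2*(W - 13) = 2*(-13 + W) = -26 + 2*W)
R(u(1/(C(2) + j)))² = (-26 + 2*(3/8 + 1/(8*((5 + 2) - ½))))² = (-26 + 2*(3/8 + 1/(8*(7 - ½))))² = (-26 + 2*(3/8 + 1/(8*(13/2))))² = (-26 + 2*(3/8 + (⅛)*(2/13)))² = (-26 + 2*(3/8 + 1/52))² = (-26 + 2*(41/104))² = (-26 + 41/52)² = (-1311/52)² = 1718721/2704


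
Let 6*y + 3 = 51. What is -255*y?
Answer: -2040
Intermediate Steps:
y = 8 (y = -1/2 + (1/6)*51 = -1/2 + 17/2 = 8)
-255*y = -255*8 = -2040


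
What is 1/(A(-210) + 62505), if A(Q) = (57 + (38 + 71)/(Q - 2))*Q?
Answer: 106/5368155 ≈ 1.9746e-5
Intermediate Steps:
A(Q) = Q*(57 + 109/(-2 + Q)) (A(Q) = (57 + 109/(-2 + Q))*Q = Q*(57 + 109/(-2 + Q)))
1/(A(-210) + 62505) = 1/(-210*(-5 + 57*(-210))/(-2 - 210) + 62505) = 1/(-210*(-5 - 11970)/(-212) + 62505) = 1/(-210*(-1/212)*(-11975) + 62505) = 1/(-1257375/106 + 62505) = 1/(5368155/106) = 106/5368155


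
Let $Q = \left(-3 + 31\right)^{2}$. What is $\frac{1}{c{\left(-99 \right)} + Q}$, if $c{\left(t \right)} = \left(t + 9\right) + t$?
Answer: $\frac{1}{595} \approx 0.0016807$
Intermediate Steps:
$Q = 784$ ($Q = 28^{2} = 784$)
$c{\left(t \right)} = 9 + 2 t$ ($c{\left(t \right)} = \left(9 + t\right) + t = 9 + 2 t$)
$\frac{1}{c{\left(-99 \right)} + Q} = \frac{1}{\left(9 + 2 \left(-99\right)\right) + 784} = \frac{1}{\left(9 - 198\right) + 784} = \frac{1}{-189 + 784} = \frac{1}{595}$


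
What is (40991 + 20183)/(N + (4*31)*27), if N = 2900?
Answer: 30587/3124 ≈ 9.7910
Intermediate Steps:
(40991 + 20183)/(N + (4*31)*27) = (40991 + 20183)/(2900 + (4*31)*27) = 61174/(2900 + 124*27) = 61174/(2900 + 3348) = 61174/6248 = 61174*(1/6248) = 30587/3124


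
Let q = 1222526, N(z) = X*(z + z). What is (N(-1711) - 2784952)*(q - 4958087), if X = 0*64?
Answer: 10403358078072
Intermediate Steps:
X = 0
N(z) = 0 (N(z) = 0*(z + z) = 0*(2*z) = 0)
(N(-1711) - 2784952)*(q - 4958087) = (0 - 2784952)*(1222526 - 4958087) = -2784952*(-3735561) = 10403358078072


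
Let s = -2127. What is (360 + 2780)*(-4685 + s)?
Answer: -21389680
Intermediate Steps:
(360 + 2780)*(-4685 + s) = (360 + 2780)*(-4685 - 2127) = 3140*(-6812) = -21389680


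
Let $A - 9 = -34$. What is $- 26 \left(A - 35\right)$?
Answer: $1560$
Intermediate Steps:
$A = -25$ ($A = 9 - 34 = -25$)
$- 26 \left(A - 35\right) = - 26 \left(-25 - 35\right) = \left(-26\right) \left(-60\right) = 1560$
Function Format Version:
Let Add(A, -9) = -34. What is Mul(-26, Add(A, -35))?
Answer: 1560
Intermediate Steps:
A = -25 (A = Add(9, -34) = -25)
Mul(-26, Add(A, -35)) = Mul(-26, Add(-25, -35)) = Mul(-26, -60) = 1560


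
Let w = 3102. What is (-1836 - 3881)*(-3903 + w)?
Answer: 4579317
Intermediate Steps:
(-1836 - 3881)*(-3903 + w) = (-1836 - 3881)*(-3903 + 3102) = -5717*(-801) = 4579317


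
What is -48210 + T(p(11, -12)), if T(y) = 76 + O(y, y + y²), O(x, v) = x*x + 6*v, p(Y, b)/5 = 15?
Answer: -8309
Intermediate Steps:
p(Y, b) = 75 (p(Y, b) = 5*15 = 75)
O(x, v) = x² + 6*v
T(y) = 76 + 6*y + 7*y² (T(y) = 76 + (y² + 6*(y + y²)) = 76 + (y² + (6*y + 6*y²)) = 76 + (6*y + 7*y²) = 76 + 6*y + 7*y²)
-48210 + T(p(11, -12)) = -48210 + (76 + 6*75 + 7*75²) = -48210 + (76 + 450 + 7*5625) = -48210 + (76 + 450 + 39375) = -48210 + 39901 = -8309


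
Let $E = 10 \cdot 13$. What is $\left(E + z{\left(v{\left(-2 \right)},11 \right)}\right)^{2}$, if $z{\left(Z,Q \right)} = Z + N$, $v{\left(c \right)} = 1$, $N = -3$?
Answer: $16384$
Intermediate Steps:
$E = 130$
$z{\left(Z,Q \right)} = -3 + Z$ ($z{\left(Z,Q \right)} = Z - 3 = -3 + Z$)
$\left(E + z{\left(v{\left(-2 \right)},11 \right)}\right)^{2} = \left(130 + \left(-3 + 1\right)\right)^{2} = \left(130 - 2\right)^{2} = 128^{2} = 16384$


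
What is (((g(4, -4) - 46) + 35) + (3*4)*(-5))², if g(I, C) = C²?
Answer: 3025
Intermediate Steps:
(((g(4, -4) - 46) + 35) + (3*4)*(-5))² = ((((-4)² - 46) + 35) + (3*4)*(-5))² = (((16 - 46) + 35) + 12*(-5))² = ((-30 + 35) - 60)² = (5 - 60)² = (-55)² = 3025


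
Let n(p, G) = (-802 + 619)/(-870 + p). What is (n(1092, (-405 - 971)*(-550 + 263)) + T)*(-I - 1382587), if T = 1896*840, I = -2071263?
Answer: 40582057947062/37 ≈ 1.0968e+12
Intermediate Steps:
n(p, G) = -183/(-870 + p)
T = 1592640
(n(1092, (-405 - 971)*(-550 + 263)) + T)*(-I - 1382587) = (-183/(-870 + 1092) + 1592640)*(-1*(-2071263) - 1382587) = (-183/222 + 1592640)*(2071263 - 1382587) = (-183*1/222 + 1592640)*688676 = (-61/74 + 1592640)*688676 = (117855299/74)*688676 = 40582057947062/37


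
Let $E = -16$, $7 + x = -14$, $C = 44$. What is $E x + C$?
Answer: $380$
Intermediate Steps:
$x = -21$ ($x = -7 - 14 = -21$)
$E x + C = \left(-16\right) \left(-21\right) + 44 = 336 + 44 = 380$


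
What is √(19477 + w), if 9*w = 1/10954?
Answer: √21033427414942/32862 ≈ 139.56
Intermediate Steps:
w = 1/98586 (w = (⅑)/10954 = (⅑)*(1/10954) = 1/98586 ≈ 1.0143e-5)
√(19477 + w) = √(19477 + 1/98586) = √(1920159523/98586) = √21033427414942/32862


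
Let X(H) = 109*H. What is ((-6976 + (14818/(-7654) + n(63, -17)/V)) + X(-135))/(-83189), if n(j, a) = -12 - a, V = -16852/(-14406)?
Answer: 699379135511/2682537617078 ≈ 0.26072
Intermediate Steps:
V = 8426/7203 (V = -16852*(-1/14406) = 8426/7203 ≈ 1.1698)
((-6976 + (14818/(-7654) + n(63, -17)/V)) + X(-135))/(-83189) = ((-6976 + (14818/(-7654) + (-12 - 1*(-17))/(8426/7203))) + 109*(-135))/(-83189) = ((-6976 + (14818*(-1/7654) + (-12 + 17)*(7203/8426))) - 14715)*(-1/83189) = ((-6976 + (-7409/3827 + 5*(7203/8426))) - 14715)*(-1/83189) = ((-6976 + (-7409/3827 + 36015/8426)) - 14715)*(-1/83189) = ((-6976 + 75401171/32246302) - 14715)*(-1/83189) = (-224874801581/32246302 - 14715)*(-1/83189) = -699379135511/32246302*(-1/83189) = 699379135511/2682537617078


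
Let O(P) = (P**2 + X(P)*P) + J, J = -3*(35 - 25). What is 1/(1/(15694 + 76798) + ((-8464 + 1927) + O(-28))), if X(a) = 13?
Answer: -92492/568548323 ≈ -0.00016268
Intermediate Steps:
J = -30 (J = -3*10 = -30)
O(P) = -30 + P**2 + 13*P (O(P) = (P**2 + 13*P) - 30 = -30 + P**2 + 13*P)
1/(1/(15694 + 76798) + ((-8464 + 1927) + O(-28))) = 1/(1/(15694 + 76798) + ((-8464 + 1927) + (-30 + (-28)**2 + 13*(-28)))) = 1/(1/92492 + (-6537 + (-30 + 784 - 364))) = 1/(1/92492 + (-6537 + 390)) = 1/(1/92492 - 6147) = 1/(-568548323/92492) = -92492/568548323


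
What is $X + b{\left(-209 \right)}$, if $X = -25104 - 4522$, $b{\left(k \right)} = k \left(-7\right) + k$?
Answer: $-28372$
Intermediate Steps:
$b{\left(k \right)} = - 6 k$ ($b{\left(k \right)} = - 7 k + k = - 6 k$)
$X = -29626$
$X + b{\left(-209 \right)} = -29626 - -1254 = -29626 + 1254 = -28372$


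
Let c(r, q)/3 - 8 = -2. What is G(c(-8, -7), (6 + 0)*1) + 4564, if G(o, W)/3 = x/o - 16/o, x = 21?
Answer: 27389/6 ≈ 4564.8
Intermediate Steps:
c(r, q) = 18 (c(r, q) = 24 + 3*(-2) = 24 - 6 = 18)
G(o, W) = 15/o (G(o, W) = 3*(21/o - 16/o) = 3*(5/o) = 15/o)
G(c(-8, -7), (6 + 0)*1) + 4564 = 15/18 + 4564 = 15*(1/18) + 4564 = ⅚ + 4564 = 27389/6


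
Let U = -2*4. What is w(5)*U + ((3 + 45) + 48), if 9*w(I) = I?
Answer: 824/9 ≈ 91.556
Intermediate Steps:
w(I) = I/9
U = -8
w(5)*U + ((3 + 45) + 48) = ((1/9)*5)*(-8) + ((3 + 45) + 48) = (5/9)*(-8) + (48 + 48) = -40/9 + 96 = 824/9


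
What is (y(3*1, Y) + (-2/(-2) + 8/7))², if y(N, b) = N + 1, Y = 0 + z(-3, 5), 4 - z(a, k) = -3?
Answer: 1849/49 ≈ 37.735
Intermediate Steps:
z(a, k) = 7 (z(a, k) = 4 - 1*(-3) = 4 + 3 = 7)
Y = 7 (Y = 0 + 7 = 7)
y(N, b) = 1 + N
(y(3*1, Y) + (-2/(-2) + 8/7))² = ((1 + 3*1) + (-2/(-2) + 8/7))² = ((1 + 3) + (-2*(-½) + 8*(⅐)))² = (4 + (1 + 8/7))² = (4 + 15/7)² = (43/7)² = 1849/49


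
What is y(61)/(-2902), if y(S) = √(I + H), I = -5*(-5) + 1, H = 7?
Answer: -√33/2902 ≈ -0.0019795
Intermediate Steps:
I = 26 (I = 25 + 1 = 26)
y(S) = √33 (y(S) = √(26 + 7) = √33)
y(61)/(-2902) = √33/(-2902) = √33*(-1/2902) = -√33/2902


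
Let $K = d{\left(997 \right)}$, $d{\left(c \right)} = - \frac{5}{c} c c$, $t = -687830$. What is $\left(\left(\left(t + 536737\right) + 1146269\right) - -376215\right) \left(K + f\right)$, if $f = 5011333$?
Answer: $6865660590068$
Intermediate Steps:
$d{\left(c \right)} = - 5 c$
$K = -4985$ ($K = \left(-5\right) 997 = -4985$)
$\left(\left(\left(t + 536737\right) + 1146269\right) - -376215\right) \left(K + f\right) = \left(\left(\left(-687830 + 536737\right) + 1146269\right) - -376215\right) \left(-4985 + 5011333\right) = \left(\left(-151093 + 1146269\right) + \left(-1970065 + 2346280\right)\right) 5006348 = \left(995176 + 376215\right) 5006348 = 1371391 \cdot 5006348 = 6865660590068$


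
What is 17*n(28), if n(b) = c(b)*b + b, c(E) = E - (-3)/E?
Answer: 13855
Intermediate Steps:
c(E) = E + 3/E
n(b) = b + b*(b + 3/b) (n(b) = (b + 3/b)*b + b = b*(b + 3/b) + b = b + b*(b + 3/b))
17*n(28) = 17*(3 + 28 + 28²) = 17*(3 + 28 + 784) = 17*815 = 13855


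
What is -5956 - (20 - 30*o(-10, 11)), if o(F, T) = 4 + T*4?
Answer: -4536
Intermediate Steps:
o(F, T) = 4 + 4*T
-5956 - (20 - 30*o(-10, 11)) = -5956 - (20 - 30*(4 + 4*11)) = -5956 - (20 - 30*(4 + 44)) = -5956 - (20 - 30*48) = -5956 - (20 - 1440) = -5956 - 1*(-1420) = -5956 + 1420 = -4536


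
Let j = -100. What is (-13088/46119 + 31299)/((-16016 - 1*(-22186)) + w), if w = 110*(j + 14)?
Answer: -1443465493/151731510 ≈ -9.5133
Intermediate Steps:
w = -9460 (w = 110*(-100 + 14) = 110*(-86) = -9460)
(-13088/46119 + 31299)/((-16016 - 1*(-22186)) + w) = (-13088/46119 + 31299)/((-16016 - 1*(-22186)) - 9460) = (-13088*1/46119 + 31299)/((-16016 + 22186) - 9460) = (-13088/46119 + 31299)/(6170 - 9460) = (1443465493/46119)/(-3290) = (1443465493/46119)*(-1/3290) = -1443465493/151731510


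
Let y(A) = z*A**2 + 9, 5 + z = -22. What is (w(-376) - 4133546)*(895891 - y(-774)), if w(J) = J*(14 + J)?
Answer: -68239931983356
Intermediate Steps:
z = -27 (z = -5 - 22 = -27)
y(A) = 9 - 27*A**2 (y(A) = -27*A**2 + 9 = 9 - 27*A**2)
(w(-376) - 4133546)*(895891 - y(-774)) = (-376*(14 - 376) - 4133546)*(895891 - (9 - 27*(-774)**2)) = (-376*(-362) - 4133546)*(895891 - (9 - 27*599076)) = (136112 - 4133546)*(895891 - (9 - 16175052)) = -3997434*(895891 - 1*(-16175043)) = -3997434*(895891 + 16175043) = -3997434*17070934 = -68239931983356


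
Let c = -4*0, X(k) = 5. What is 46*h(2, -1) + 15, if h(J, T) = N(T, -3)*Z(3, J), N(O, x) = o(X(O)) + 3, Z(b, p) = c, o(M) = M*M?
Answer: 15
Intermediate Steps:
o(M) = M**2
c = 0
Z(b, p) = 0
N(O, x) = 28 (N(O, x) = 5**2 + 3 = 25 + 3 = 28)
h(J, T) = 0 (h(J, T) = 28*0 = 0)
46*h(2, -1) + 15 = 46*0 + 15 = 0 + 15 = 15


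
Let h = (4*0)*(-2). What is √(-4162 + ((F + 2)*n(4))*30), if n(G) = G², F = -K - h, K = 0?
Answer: I*√3202 ≈ 56.586*I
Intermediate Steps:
h = 0 (h = 0*(-2) = 0)
F = 0 (F = -1*0 - 1*0 = 0 + 0 = 0)
√(-4162 + ((F + 2)*n(4))*30) = √(-4162 + ((0 + 2)*4²)*30) = √(-4162 + (2*16)*30) = √(-4162 + 32*30) = √(-4162 + 960) = √(-3202) = I*√3202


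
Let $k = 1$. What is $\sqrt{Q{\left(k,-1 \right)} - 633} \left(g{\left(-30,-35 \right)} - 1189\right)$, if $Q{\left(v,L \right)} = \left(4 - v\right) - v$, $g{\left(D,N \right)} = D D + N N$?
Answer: $936 i \sqrt{631} \approx 23512.0 i$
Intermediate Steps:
$g{\left(D,N \right)} = D^{2} + N^{2}$
$Q{\left(v,L \right)} = 4 - 2 v$
$\sqrt{Q{\left(k,-1 \right)} - 633} \left(g{\left(-30,-35 \right)} - 1189\right) = \sqrt{\left(4 - 2\right) - 633} \left(\left(\left(-30\right)^{2} + \left(-35\right)^{2}\right) - 1189\right) = \sqrt{\left(4 - 2\right) - 633} \left(\left(900 + 1225\right) - 1189\right) = \sqrt{2 - 633} \left(2125 - 1189\right) = \sqrt{-631} \cdot 936 = i \sqrt{631} \cdot 936 = 936 i \sqrt{631}$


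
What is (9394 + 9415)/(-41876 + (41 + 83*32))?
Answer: -2687/5597 ≈ -0.48008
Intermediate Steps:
(9394 + 9415)/(-41876 + (41 + 83*32)) = 18809/(-41876 + (41 + 2656)) = 18809/(-41876 + 2697) = 18809/(-39179) = 18809*(-1/39179) = -2687/5597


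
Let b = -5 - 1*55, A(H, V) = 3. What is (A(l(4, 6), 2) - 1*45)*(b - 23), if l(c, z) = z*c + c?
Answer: 3486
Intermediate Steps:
l(c, z) = c + c*z (l(c, z) = c*z + c = c + c*z)
b = -60 (b = -5 - 55 = -60)
(A(l(4, 6), 2) - 1*45)*(b - 23) = (3 - 1*45)*(-60 - 23) = (3 - 45)*(-83) = -42*(-83) = 3486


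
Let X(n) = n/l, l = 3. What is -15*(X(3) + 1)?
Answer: -30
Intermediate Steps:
X(n) = n/3
-15*(X(3) + 1) = -15*((⅓)*3 + 1) = -15*(1 + 1) = -15*2 = -30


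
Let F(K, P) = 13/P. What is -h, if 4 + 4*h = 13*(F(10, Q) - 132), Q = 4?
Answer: 6711/16 ≈ 419.44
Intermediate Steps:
h = -6711/16 (h = -1 + (13*(13/4 - 132))/4 = -1 + (13*(-515/4))/4 = -1 + (¼)*(-6695/4) = -1 - 6695/16 = -6711/16 ≈ -419.44)
-h = -1*(-6711/16) = 6711/16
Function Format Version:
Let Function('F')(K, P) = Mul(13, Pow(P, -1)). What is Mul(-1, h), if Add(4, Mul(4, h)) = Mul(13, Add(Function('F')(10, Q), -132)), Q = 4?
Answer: Rational(6711, 16) ≈ 419.44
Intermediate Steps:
h = Rational(-6711, 16) (h = Add(-1, Mul(Rational(1, 4), Mul(13, Add(Mul(13, Pow(4, -1)), -132)))) = Add(-1, Mul(Rational(1, 4), Mul(13, Add(Mul(13, Rational(1, 4)), -132)))) = Add(-1, Mul(Rational(1, 4), Mul(13, Add(Rational(13, 4), -132)))) = Add(-1, Mul(Rational(1, 4), Mul(13, Rational(-515, 4)))) = Add(-1, Mul(Rational(1, 4), Rational(-6695, 4))) = Add(-1, Rational(-6695, 16)) = Rational(-6711, 16) ≈ -419.44)
Mul(-1, h) = Mul(-1, Rational(-6711, 16)) = Rational(6711, 16)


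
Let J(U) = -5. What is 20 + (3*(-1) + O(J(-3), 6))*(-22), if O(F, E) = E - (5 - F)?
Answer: 174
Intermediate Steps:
O(F, E) = -5 + E + F (O(F, E) = E + (-5 + F) = -5 + E + F)
20 + (3*(-1) + O(J(-3), 6))*(-22) = 20 + (3*(-1) + (-5 + 6 - 5))*(-22) = 20 + (-3 - 4)*(-22) = 20 - 7*(-22) = 20 + 154 = 174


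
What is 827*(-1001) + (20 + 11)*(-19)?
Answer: -828416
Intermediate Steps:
827*(-1001) + (20 + 11)*(-19) = -827827 + 31*(-19) = -827827 - 589 = -828416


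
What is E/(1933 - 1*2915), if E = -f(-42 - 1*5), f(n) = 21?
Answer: 21/982 ≈ 0.021385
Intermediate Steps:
E = -21 (E = -1*21 = -21)
E/(1933 - 1*2915) = -21/(1933 - 1*2915) = -21/(1933 - 2915) = -21/(-982) = -21*(-1/982) = 21/982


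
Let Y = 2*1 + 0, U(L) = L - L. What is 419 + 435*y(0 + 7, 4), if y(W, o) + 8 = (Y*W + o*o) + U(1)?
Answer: 9989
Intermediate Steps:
U(L) = 0
Y = 2 (Y = 2 + 0 = 2)
y(W, o) = -8 + o² + 2*W (y(W, o) = -8 + ((2*W + o*o) + 0) = -8 + ((2*W + o²) + 0) = -8 + ((o² + 2*W) + 0) = -8 + (o² + 2*W) = -8 + o² + 2*W)
419 + 435*y(0 + 7, 4) = 419 + 435*(-8 + 4² + 2*(0 + 7)) = 419 + 435*(-8 + 16 + 2*7) = 419 + 435*(-8 + 16 + 14) = 419 + 435*22 = 419 + 9570 = 9989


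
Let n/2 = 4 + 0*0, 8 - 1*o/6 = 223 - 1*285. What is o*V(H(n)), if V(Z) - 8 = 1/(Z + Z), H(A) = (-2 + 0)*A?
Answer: 26775/8 ≈ 3346.9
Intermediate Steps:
o = 420 (o = 48 - 6*(223 - 1*285) = 48 - 6*(223 - 285) = 48 - 6*(-62) = 48 + 372 = 420)
n = 8 (n = 2*(4 + 0*0) = 2*(4 + 0) = 2*4 = 8)
H(A) = -2*A
V(Z) = 8 + 1/(2*Z) (V(Z) = 8 + 1/(Z + Z) = 8 + 1/(2*Z))
o*V(H(n)) = 420*(8 + 1/(2*((-2*8)))) = 420*(8 + (½)/(-16)) = 420*(8 + (½)*(-1/16)) = 420*(8 - 1/32) = 420*(255/32) = 26775/8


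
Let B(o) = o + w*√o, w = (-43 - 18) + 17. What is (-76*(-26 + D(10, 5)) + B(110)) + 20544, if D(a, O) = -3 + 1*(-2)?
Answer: 23010 - 44*√110 ≈ 22549.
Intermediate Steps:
D(a, O) = -5 (D(a, O) = -3 - 2 = -5)
w = -44 (w = -61 + 17 = -44)
B(o) = o - 44*√o
(-76*(-26 + D(10, 5)) + B(110)) + 20544 = (-76*(-26 - 5) + (110 - 44*√110)) + 20544 = (-76*(-31) + (110 - 44*√110)) + 20544 = (2356 + (110 - 44*√110)) + 20544 = (2466 - 44*√110) + 20544 = 23010 - 44*√110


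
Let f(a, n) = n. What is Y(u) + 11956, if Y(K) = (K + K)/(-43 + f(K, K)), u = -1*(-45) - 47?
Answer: 538024/45 ≈ 11956.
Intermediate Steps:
u = -2 (u = 45 - 47 = -2)
Y(K) = 2*K/(-43 + K) (Y(K) = (K + K)/(-43 + K) = (2*K)/(-43 + K) = 2*K/(-43 + K))
Y(u) + 11956 = 2*(-2)/(-43 - 2) + 11956 = 2*(-2)/(-45) + 11956 = 2*(-2)*(-1/45) + 11956 = 4/45 + 11956 = 538024/45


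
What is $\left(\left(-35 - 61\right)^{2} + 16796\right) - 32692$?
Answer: $-6680$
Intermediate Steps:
$\left(\left(-35 - 61\right)^{2} + 16796\right) - 32692 = \left(\left(-96\right)^{2} + 16796\right) - 32692 = \left(9216 + 16796\right) - 32692 = 26012 - 32692 = -6680$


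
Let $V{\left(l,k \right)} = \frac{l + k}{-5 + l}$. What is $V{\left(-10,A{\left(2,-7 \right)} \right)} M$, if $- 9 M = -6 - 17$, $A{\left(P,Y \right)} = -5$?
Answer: $\frac{23}{9} \approx 2.5556$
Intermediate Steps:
$V{\left(l,k \right)} = \frac{k + l}{-5 + l}$
$M = \frac{23}{9}$ ($M = - \frac{-6 - 17}{9} = \left(- \frac{1}{9}\right) \left(-23\right) = \frac{23}{9} \approx 2.5556$)
$V{\left(-10,A{\left(2,-7 \right)} \right)} M = \frac{-5 - 10}{-5 - 10} \cdot \frac{23}{9} = \frac{1}{-15} \left(-15\right) \frac{23}{9} = \left(- \frac{1}{15}\right) \left(-15\right) \frac{23}{9} = 1 \cdot \frac{23}{9} = \frac{23}{9}$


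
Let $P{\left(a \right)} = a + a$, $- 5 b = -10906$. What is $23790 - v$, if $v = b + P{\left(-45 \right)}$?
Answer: $\frac{108494}{5} \approx 21699.0$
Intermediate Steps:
$b = \frac{10906}{5}$ ($b = \left(- \frac{1}{5}\right) \left(-10906\right) = \frac{10906}{5} \approx 2181.2$)
$P{\left(a \right)} = 2 a$
$v = \frac{10456}{5}$ ($v = \frac{10906}{5} + 2 \left(-45\right) = \frac{10906}{5} - 90 = \frac{10456}{5} \approx 2091.2$)
$23790 - v = 23790 - \frac{10456}{5} = \frac{108494}{5}$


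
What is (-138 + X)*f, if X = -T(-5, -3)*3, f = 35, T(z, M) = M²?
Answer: -5775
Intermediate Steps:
X = -27 (X = -1*(-3)²*3 = -1*9*3 = -9*3 = -27)
(-138 + X)*f = (-138 - 27)*35 = -165*35 = -5775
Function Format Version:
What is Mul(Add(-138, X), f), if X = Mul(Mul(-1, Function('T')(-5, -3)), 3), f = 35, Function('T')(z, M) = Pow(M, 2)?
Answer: -5775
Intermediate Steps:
X = -27 (X = Mul(Mul(-1, Pow(-3, 2)), 3) = Mul(Mul(-1, 9), 3) = Mul(-9, 3) = -27)
Mul(Add(-138, X), f) = Mul(Add(-138, -27), 35) = Mul(-165, 35) = -5775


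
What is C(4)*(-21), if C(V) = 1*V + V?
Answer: -168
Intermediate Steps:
C(V) = 2*V (C(V) = V + V = 2*V)
C(4)*(-21) = (2*4)*(-21) = 8*(-21) = -168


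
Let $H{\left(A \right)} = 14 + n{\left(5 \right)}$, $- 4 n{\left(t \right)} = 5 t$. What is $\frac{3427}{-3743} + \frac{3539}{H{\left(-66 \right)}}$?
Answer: $\frac{52879671}{116033} \approx 455.73$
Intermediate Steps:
$n{\left(t \right)} = - \frac{5 t}{4}$
$H{\left(A \right)} = \frac{31}{4}$ ($H{\left(A \right)} = 14 - \frac{25}{4} = \frac{31}{4}$)
$\frac{3427}{-3743} + \frac{3539}{H{\left(-66 \right)}} = \frac{3427}{-3743} + \frac{3539}{\frac{31}{4}} = 3427 \left(- \frac{1}{3743}\right) + 3539 \cdot \frac{4}{31} = - \frac{3427}{3743} + \frac{14156}{31} = \frac{52879671}{116033}$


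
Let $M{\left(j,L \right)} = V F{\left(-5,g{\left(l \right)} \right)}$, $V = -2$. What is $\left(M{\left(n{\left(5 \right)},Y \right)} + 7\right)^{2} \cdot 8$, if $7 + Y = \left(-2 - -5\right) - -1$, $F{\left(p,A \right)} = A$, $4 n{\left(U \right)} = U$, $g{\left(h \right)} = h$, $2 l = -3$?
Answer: $800$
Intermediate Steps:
$l = - \frac{3}{2}$ ($l = \frac{1}{2} \left(-3\right) = - \frac{3}{2} \approx -1.5$)
$n{\left(U \right)} = \frac{U}{4}$
$Y = -3$ ($Y = -7 - -4 = -7 + \left(\left(-2 + 5\right) + 1\right) = -7 + \left(3 + 1\right) = -7 + 4 = -3$)
$M{\left(j,L \right)} = 3$ ($M{\left(j,L \right)} = \left(-2\right) \left(- \frac{3}{2}\right) = 3$)
$\left(M{\left(n{\left(5 \right)},Y \right)} + 7\right)^{2} \cdot 8 = \left(3 + 7\right)^{2} \cdot 8 = 10^{2} \cdot 8 = 100 \cdot 8 = 800$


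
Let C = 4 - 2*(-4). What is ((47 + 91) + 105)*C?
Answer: 2916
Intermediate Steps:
C = 12 (C = 4 + 8 = 12)
((47 + 91) + 105)*C = ((47 + 91) + 105)*12 = (138 + 105)*12 = 243*12 = 2916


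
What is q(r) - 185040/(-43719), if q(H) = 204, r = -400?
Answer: 3034572/14573 ≈ 208.23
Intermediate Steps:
q(r) - 185040/(-43719) = 204 - 185040/(-43719) = 204 - 185040*(-1)/43719 = 204 - 1*(-61680/14573) = 204 + 61680/14573 = 3034572/14573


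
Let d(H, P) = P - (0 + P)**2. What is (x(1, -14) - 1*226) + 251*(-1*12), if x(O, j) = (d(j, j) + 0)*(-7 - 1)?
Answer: -1558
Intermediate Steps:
d(H, P) = P - P**2
x(O, j) = -8*j*(1 - j) (x(O, j) = (j*(1 - j) + 0)*(-7 - 1) = (j*(1 - j))*(-8) = -8*j*(1 - j))
(x(1, -14) - 1*226) + 251*(-1*12) = (8*(-14)*(-1 - 14) - 1*226) + 251*(-1*12) = (8*(-14)*(-15) - 226) + 251*(-12) = (1680 - 226) - 3012 = 1454 - 3012 = -1558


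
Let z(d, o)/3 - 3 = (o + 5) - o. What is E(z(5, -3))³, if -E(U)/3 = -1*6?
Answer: 5832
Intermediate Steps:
z(d, o) = 24 (z(d, o) = 9 + 3*((o + 5) - o) = 9 + 3*((5 + o) - o) = 9 + 3*5 = 9 + 15 = 24)
E(U) = 18 (E(U) = -(-3)*6 = -3*(-6) = 18)
E(z(5, -3))³ = 18³ = 5832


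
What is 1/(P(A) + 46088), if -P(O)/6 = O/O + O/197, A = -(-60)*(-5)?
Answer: 197/9079954 ≈ 2.1696e-5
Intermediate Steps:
A = -300 (A = -20*15 = -300)
P(O) = -6 - 6*O/197 (P(O) = -6*(O/O + O/197) = -6*(1 + O*(1/197)) = -6*(1 + O/197) = -6 - 6*O/197)
1/(P(A) + 46088) = 1/((-6 - 6/197*(-300)) + 46088) = 1/((-6 + 1800/197) + 46088) = 1/(618/197 + 46088) = 1/(9079954/197) = 197/9079954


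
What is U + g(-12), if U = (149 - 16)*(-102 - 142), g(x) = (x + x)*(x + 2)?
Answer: -32212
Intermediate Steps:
g(x) = 2*x*(2 + x) (g(x) = (2*x)*(2 + x) = 2*x*(2 + x))
U = -32452 (U = 133*(-244) = -32452)
U + g(-12) = -32452 + 2*(-12)*(2 - 12) = -32452 + 2*(-12)*(-10) = -32452 + 240 = -32212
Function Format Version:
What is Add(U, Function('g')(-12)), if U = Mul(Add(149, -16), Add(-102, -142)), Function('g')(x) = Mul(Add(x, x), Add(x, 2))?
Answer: -32212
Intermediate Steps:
Function('g')(x) = Mul(2, x, Add(2, x)) (Function('g')(x) = Mul(Mul(2, x), Add(2, x)) = Mul(2, x, Add(2, x)))
U = -32452 (U = Mul(133, -244) = -32452)
Add(U, Function('g')(-12)) = Add(-32452, Mul(2, -12, Add(2, -12))) = Add(-32452, Mul(2, -12, -10)) = Add(-32452, 240) = -32212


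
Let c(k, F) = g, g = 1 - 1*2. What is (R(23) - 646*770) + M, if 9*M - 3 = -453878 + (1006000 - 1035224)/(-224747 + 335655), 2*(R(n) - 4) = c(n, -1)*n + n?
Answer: -45570426773/83181 ≈ -5.4785e+5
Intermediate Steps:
g = -1 (g = 1 - 2 = -1)
c(k, F) = -1
R(n) = 4 (R(n) = 4 + (-n + n)/2 = 4 + (½)*0 = 4 + 0 = 4)
M = -4194866477/83181 (M = ⅓ + (-453878 + (1006000 - 1035224)/(-224747 + 335655))/9 = ⅓ + (-453878 - 29224/110908)/9 = ⅓ + (-453878 - 29224*1/110908)/9 = ⅓ + (-453878 - 7306/27727)/9 = ⅓ + (⅑)*(-12584682612/27727) = ⅓ - 1398298068/27727 = -4194866477/83181 ≈ -50431.)
(R(23) - 646*770) + M = (4 - 646*770) - 4194866477/83181 = (4 - 497420) - 4194866477/83181 = -497416 - 4194866477/83181 = -45570426773/83181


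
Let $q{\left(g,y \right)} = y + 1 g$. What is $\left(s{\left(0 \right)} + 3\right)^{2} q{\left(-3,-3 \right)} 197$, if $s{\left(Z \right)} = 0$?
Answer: $-10638$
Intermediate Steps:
$q{\left(g,y \right)} = g + y$ ($q{\left(g,y \right)} = y + g = g + y$)
$\left(s{\left(0 \right)} + 3\right)^{2} q{\left(-3,-3 \right)} 197 = \left(0 + 3\right)^{2} \left(-3 - 3\right) 197 = 3^{2} \left(-6\right) 197 = 9 \left(-6\right) 197 = \left(-54\right) 197 = -10638$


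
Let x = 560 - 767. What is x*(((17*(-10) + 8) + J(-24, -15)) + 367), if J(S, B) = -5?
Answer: -41400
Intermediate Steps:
x = -207
x*(((17*(-10) + 8) + J(-24, -15)) + 367) = -207*(((17*(-10) + 8) - 5) + 367) = -207*(((-170 + 8) - 5) + 367) = -207*((-162 - 5) + 367) = -207*(-167 + 367) = -207*200 = -41400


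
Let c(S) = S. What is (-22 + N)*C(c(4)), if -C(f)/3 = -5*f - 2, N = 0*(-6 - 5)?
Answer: -1452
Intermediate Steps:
N = 0 (N = 0*(-11) = 0)
C(f) = 6 + 15*f (C(f) = -3*(-5*f - 2) = -3*(-2 - 5*f) = 6 + 15*f)
(-22 + N)*C(c(4)) = (-22 + 0)*(6 + 15*4) = -22*(6 + 60) = -22*66 = -1452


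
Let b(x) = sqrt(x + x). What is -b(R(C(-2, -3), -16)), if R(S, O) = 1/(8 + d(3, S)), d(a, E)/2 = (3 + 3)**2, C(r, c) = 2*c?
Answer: -sqrt(10)/20 ≈ -0.15811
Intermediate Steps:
d(a, E) = 72 (d(a, E) = 2*(3 + 3)**2 = 2*6**2 = 2*36 = 72)
R(S, O) = 1/80 (R(S, O) = 1/(8 + 72) = 1/80)
b(x) = sqrt(2)*sqrt(x) (b(x) = sqrt(2*x) = sqrt(2)*sqrt(x))
-b(R(C(-2, -3), -16)) = -sqrt(2)*sqrt(1/80) = -sqrt(2)*sqrt(5)/20 = -sqrt(10)/20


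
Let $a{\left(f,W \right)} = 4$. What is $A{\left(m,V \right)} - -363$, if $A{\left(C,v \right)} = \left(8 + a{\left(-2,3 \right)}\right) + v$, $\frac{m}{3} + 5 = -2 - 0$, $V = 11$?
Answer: $386$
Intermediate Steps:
$m = -21$ ($m = -15 + 3 \left(-2 - 0\right) = -15 + 3 \left(-2 + 0\right) = -15 + 3 \left(-2\right) = -15 - 6 = -21$)
$A{\left(C,v \right)} = 12 + v$ ($A{\left(C,v \right)} = \left(8 + 4\right) + v = 12 + v$)
$A{\left(m,V \right)} - -363 = \left(12 + 11\right) - -363 = 23 + 363 = 386$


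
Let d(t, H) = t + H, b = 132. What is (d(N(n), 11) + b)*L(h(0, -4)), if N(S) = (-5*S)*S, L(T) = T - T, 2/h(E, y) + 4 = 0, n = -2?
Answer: 0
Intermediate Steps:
h(E, y) = -1/2 (h(E, y) = 2/(-4 + 0) = 2/(-4) = 2*(-1/4) = -1/2)
L(T) = 0
N(S) = -5*S**2
d(t, H) = H + t
(d(N(n), 11) + b)*L(h(0, -4)) = ((11 - 5*(-2)**2) + 132)*0 = ((11 - 5*4) + 132)*0 = ((11 - 20) + 132)*0 = (-9 + 132)*0 = 123*0 = 0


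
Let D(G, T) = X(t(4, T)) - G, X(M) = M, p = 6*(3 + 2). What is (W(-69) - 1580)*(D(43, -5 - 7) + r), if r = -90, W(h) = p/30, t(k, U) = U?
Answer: 228955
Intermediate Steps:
p = 30 (p = 6*5 = 30)
W(h) = 1 (W(h) = 30/30 = 30*(1/30) = 1)
D(G, T) = T - G
(W(-69) - 1580)*(D(43, -5 - 7) + r) = (1 - 1580)*(((-5 - 7) - 1*43) - 90) = -1579*((-12 - 43) - 90) = -1579*(-55 - 90) = -1579*(-145) = 228955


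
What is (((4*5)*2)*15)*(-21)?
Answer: -12600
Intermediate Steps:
(((4*5)*2)*15)*(-21) = ((20*2)*15)*(-21) = (40*15)*(-21) = 600*(-21) = -12600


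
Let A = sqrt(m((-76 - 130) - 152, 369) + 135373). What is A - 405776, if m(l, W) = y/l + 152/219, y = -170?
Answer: -405776 + 2*sqrt(52007994101499)/39201 ≈ -4.0541e+5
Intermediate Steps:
m(l, W) = 152/219 - 170/l (m(l, W) = -170/l + 152/219 = 152/219 - 170/l)
A = 2*sqrt(52007994101499)/39201 (A = sqrt((152/219 - 170/((-76 - 130) - 152)) + 135373) = sqrt((152/219 - 170/(-206 - 152)) + 135373) = sqrt((152/219 - 170/(-358)) + 135373) = sqrt((152/219 - 170*(-1/358)) + 135373) = sqrt((152/219 + 85/179) + 135373) = sqrt(45823/39201 + 135373) = sqrt(5306802796/39201) = 2*sqrt(52007994101499)/39201 ≈ 367.93)
A - 405776 = 2*sqrt(52007994101499)/39201 - 405776 = -405776 + 2*sqrt(52007994101499)/39201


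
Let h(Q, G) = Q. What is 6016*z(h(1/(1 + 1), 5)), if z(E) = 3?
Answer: 18048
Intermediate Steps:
6016*z(h(1/(1 + 1), 5)) = 6016*3 = 18048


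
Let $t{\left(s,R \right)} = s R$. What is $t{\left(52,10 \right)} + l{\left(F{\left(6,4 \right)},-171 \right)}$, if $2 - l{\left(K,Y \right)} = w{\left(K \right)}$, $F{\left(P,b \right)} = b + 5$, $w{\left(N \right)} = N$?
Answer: $513$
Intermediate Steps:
$F{\left(P,b \right)} = 5 + b$
$l{\left(K,Y \right)} = 2 - K$
$t{\left(s,R \right)} = R s$
$t{\left(52,10 \right)} + l{\left(F{\left(6,4 \right)},-171 \right)} = 10 \cdot 52 + \left(2 - \left(5 + 4\right)\right) = 520 + \left(2 - 9\right) = 520 - 7 = 513$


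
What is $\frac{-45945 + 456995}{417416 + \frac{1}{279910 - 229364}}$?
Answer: $\frac{20776933300}{21098709137} \approx 0.98475$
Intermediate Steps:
$\frac{-45945 + 456995}{417416 + \frac{1}{279910 - 229364}} = \frac{411050}{417416 + \frac{1}{50546}} = \frac{411050}{\frac{21098709137}{50546}} = 411050 \cdot \frac{50546}{21098709137} = \frac{20776933300}{21098709137}$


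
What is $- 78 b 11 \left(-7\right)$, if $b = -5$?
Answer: $-30030$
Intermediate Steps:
$- 78 b 11 \left(-7\right) = - 78 \left(-5\right) 11 \left(-7\right) = - 78 \left(\left(-55\right) \left(-7\right)\right) = \left(-78\right) 385 = -30030$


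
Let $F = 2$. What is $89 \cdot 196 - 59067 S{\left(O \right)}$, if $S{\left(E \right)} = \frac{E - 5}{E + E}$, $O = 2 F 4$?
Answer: $- \frac{91529}{32} \approx -2860.3$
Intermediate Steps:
$O = 16$ ($O = 2 \cdot 2 \cdot 4 = 4 \cdot 4 = 16$)
$S{\left(E \right)} = \frac{-5 + E}{2 E}$
$89 \cdot 196 - 59067 S{\left(O \right)} = 89 \cdot 196 - 59067 \frac{-5 + 16}{2 \cdot 16} = 17444 - 59067 \cdot \frac{1}{2} \cdot \frac{1}{16} \cdot 11 = 17444 - \frac{649737}{32} = - \frac{91529}{32}$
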